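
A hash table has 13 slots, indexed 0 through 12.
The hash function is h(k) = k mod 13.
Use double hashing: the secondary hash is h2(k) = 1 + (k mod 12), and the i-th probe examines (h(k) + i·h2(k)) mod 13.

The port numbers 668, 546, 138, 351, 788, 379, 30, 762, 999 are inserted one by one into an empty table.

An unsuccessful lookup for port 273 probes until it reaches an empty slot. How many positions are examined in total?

2

Insert 668: h=5, slot 5 empty => index 5.
Insert 546: h=0, slot 0 empty => index 0.
Insert 138: h=8, slot 8 empty => index 8.
Insert 351: h=0, h2=4, slot 0 occupied => index 4.
Insert 788: h=8, h2=9, slots 8,4,0 occupied => index 9.
Insert 379: h=2, slot 2 empty => index 2.
Insert 30: h=4, h2=7, slot 4 occupied => index 11.
Insert 762: h=8, h2=7, slots 8,2,9 occupied => index 3.
Insert 999: h=11, h2=4, slots 11,2 occupied => index 6.
Table: [546, —, 379, 762, 351, 668, 999, —, 138, 788, —, 30, —]
Lookup 273: h=0, h2=10, probe 0,10 → slot 10 empty, not found.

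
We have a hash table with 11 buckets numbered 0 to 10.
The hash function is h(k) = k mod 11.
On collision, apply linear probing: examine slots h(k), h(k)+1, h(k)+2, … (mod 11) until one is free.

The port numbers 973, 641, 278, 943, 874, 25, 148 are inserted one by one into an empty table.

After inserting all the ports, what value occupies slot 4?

Insert 973: h=5, slot 5 empty → index 5.
Insert 641: h=3, slot 3 empty → index 3.
Insert 278: h=3, slot 3 occupied → index 4.
Insert 943: h=8, slot 8 empty → index 8.
Insert 874: h=5, slot 5 occupied → index 6.
Insert 25: h=3, slots 3,4,5,6 occupied → index 7.
Insert 148: h=5, slots 5,6,7,8 occupied → index 9.
Table: [., ., ., 641, 278, 973, 874, 25, 943, 148, .]

278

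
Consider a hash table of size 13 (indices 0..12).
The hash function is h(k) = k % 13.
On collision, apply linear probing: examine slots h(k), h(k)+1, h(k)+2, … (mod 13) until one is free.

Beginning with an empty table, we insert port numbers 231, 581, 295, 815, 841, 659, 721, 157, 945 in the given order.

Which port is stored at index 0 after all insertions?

841

231: h=10 → slot 10
581: h=9 → slot 9
295: h=9, probe 9,10,11 → slot 11
815: h=9, probe 9,10,11,12 → slot 12
841: h=9, probe 9,10,11,12,0 → slot 0
659: h=9, probe 9,10,11,12,0,1 → slot 1
721: h=6 → slot 6
157: h=1, probe 1,2 → slot 2
945: h=9, probe 9,10,11,12,0,1,2,3 → slot 3
Table: [841, 659, 157, 945, ., ., 721, ., ., 581, 231, 295, 815]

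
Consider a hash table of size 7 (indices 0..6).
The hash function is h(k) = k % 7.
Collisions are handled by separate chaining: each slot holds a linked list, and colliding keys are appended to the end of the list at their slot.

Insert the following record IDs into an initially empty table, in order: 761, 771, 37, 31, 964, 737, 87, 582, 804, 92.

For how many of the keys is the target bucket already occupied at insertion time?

Insert 761: h=5, bucket 5 empty -> new chain.
Insert 771: h=1, bucket 1 empty -> new chain.
Insert 37: h=2, bucket 2 empty -> new chain.
Insert 31: h=3, bucket 3 empty -> new chain.
Insert 964: h=5, bucket 5 nonempty -> append to chain.
Insert 737: h=2, bucket 2 nonempty -> append to chain.
Insert 87: h=3, bucket 3 nonempty -> append to chain.
Insert 582: h=1, bucket 1 nonempty -> append to chain.
Insert 804: h=6, bucket 6 empty -> new chain.
Insert 92: h=1, bucket 1 nonempty -> append to chain.
Final buckets:
0: -
1: 771 -> 582 -> 92
2: 37 -> 737
3: 31 -> 87
4: -
5: 761 -> 964
6: 804

5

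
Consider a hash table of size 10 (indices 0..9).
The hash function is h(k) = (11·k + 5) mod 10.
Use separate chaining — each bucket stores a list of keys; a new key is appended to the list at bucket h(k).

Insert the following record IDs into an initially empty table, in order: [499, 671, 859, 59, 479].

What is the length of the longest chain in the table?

4

499 → bucket 4
671 → bucket 6
859 → bucket 4 (collision)
59 → bucket 4 (collision)
479 → bucket 4 (collision)
Final buckets:
0: ∅
1: ∅
2: ∅
3: ∅
4: 499 -> 859 -> 59 -> 479
5: ∅
6: 671
7: ∅
8: ∅
9: ∅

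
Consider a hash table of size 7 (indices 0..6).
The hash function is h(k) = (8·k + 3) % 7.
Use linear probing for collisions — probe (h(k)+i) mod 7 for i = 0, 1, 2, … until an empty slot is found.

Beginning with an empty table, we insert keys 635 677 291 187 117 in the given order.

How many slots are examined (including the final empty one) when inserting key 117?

4

Insert 635: h=1, slot 1 empty -> index 1.
Insert 677: h=1, slot 1 occupied -> index 2.
Insert 291: h=0, slot 0 empty -> index 0.
Insert 187: h=1, slots 1,2 occupied -> index 3.
Insert 117: h=1, slots 1,2,3 occupied -> index 4.
Table: [291, 635, 677, 187, 117, ∅, ∅]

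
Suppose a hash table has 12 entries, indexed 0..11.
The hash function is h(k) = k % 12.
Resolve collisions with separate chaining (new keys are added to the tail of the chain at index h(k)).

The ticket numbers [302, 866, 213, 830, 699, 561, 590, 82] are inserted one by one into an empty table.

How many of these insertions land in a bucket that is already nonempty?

Insert 302: h=2, bucket 2 empty -> new chain.
Insert 866: h=2, bucket 2 nonempty -> append to chain.
Insert 213: h=9, bucket 9 empty -> new chain.
Insert 830: h=2, bucket 2 nonempty -> append to chain.
Insert 699: h=3, bucket 3 empty -> new chain.
Insert 561: h=9, bucket 9 nonempty -> append to chain.
Insert 590: h=2, bucket 2 nonempty -> append to chain.
Insert 82: h=10, bucket 10 empty -> new chain.
Final buckets:
0: ∅
1: ∅
2: 302 -> 866 -> 830 -> 590
3: 699
4: ∅
5: ∅
6: ∅
7: ∅
8: ∅
9: 213 -> 561
10: 82
11: ∅

4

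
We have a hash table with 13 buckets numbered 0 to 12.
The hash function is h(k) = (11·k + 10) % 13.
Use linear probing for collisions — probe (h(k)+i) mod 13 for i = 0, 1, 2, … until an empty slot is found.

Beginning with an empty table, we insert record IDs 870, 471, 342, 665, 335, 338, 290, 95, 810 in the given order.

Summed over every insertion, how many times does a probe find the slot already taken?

870: h=12 → slot 12
471: h=4 → slot 4
342: h=2 → slot 2
665: h=6 → slot 6
335: h=3 → slot 3
338: h=10 → slot 10
290: h=2, probe 2,3,4,5 → slot 5
95: h=2, probe 2,3,4,5,6,7 → slot 7
810: h=2, probe 2,3,4,5,6,7,8 → slot 8
Table: [∅, ∅, 342, 335, 471, 290, 665, 95, 810, ∅, 338, ∅, 870]

14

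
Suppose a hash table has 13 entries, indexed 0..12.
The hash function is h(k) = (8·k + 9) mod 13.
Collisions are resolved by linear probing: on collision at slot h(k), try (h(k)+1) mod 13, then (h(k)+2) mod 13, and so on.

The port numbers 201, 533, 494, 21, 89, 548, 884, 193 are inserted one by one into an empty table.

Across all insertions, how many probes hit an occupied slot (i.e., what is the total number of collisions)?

4

201: h=5 -> slot 5
533: h=9 -> slot 9
494: h=9, probe 9,10 -> slot 10
21: h=8 -> slot 8
89: h=6 -> slot 6
548: h=12 -> slot 12
884: h=9, probe 9,10,11 -> slot 11
193: h=6, probe 6,7 -> slot 7
Table: [., ., ., ., ., 201, 89, 193, 21, 533, 494, 884, 548]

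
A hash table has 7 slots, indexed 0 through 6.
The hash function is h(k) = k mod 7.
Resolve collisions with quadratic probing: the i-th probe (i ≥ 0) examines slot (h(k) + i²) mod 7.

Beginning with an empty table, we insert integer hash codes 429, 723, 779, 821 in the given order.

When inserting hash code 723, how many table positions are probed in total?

429 hashes to 2; slot 2 is free → place at 2.
723 hashes to 2; 2 taken → place at 3.
779 hashes to 2; 2,3 taken → place at 6.
821 hashes to 2; 2,3,6 taken → place at 4.
Table: [_, _, 429, 723, 821, _, 779]

2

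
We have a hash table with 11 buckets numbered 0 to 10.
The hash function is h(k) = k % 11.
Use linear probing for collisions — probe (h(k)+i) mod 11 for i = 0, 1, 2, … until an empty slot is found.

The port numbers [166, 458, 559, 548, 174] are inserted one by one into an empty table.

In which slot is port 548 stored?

10

Insert 166: h=1, slot 1 empty => index 1.
Insert 458: h=7, slot 7 empty => index 7.
Insert 559: h=9, slot 9 empty => index 9.
Insert 548: h=9, slot 9 occupied => index 10.
Insert 174: h=9, slots 9,10 occupied => index 0.
Table: [174, 166, _, _, _, _, _, 458, _, 559, 548]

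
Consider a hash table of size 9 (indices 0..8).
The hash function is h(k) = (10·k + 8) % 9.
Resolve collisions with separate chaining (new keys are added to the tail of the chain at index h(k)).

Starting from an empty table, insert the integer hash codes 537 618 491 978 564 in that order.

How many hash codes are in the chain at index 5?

4

Insert 537: h=5, bucket 5 empty → new chain.
Insert 618: h=5, bucket 5 nonempty → append to chain.
Insert 491: h=4, bucket 4 empty → new chain.
Insert 978: h=5, bucket 5 nonempty → append to chain.
Insert 564: h=5, bucket 5 nonempty → append to chain.
Final buckets:
0: —
1: —
2: —
3: —
4: 491
5: 537 -> 618 -> 978 -> 564
6: —
7: —
8: —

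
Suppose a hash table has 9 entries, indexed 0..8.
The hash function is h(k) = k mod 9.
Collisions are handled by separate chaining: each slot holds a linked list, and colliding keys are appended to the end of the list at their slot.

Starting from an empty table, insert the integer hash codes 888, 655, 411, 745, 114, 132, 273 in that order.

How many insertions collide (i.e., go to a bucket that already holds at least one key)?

Insert 888: h=6, bucket 6 empty -> new chain.
Insert 655: h=7, bucket 7 empty -> new chain.
Insert 411: h=6, bucket 6 nonempty -> append to chain.
Insert 745: h=7, bucket 7 nonempty -> append to chain.
Insert 114: h=6, bucket 6 nonempty -> append to chain.
Insert 132: h=6, bucket 6 nonempty -> append to chain.
Insert 273: h=3, bucket 3 empty -> new chain.
Final buckets:
0: .
1: .
2: .
3: 273
4: .
5: .
6: 888 -> 411 -> 114 -> 132
7: 655 -> 745
8: .

4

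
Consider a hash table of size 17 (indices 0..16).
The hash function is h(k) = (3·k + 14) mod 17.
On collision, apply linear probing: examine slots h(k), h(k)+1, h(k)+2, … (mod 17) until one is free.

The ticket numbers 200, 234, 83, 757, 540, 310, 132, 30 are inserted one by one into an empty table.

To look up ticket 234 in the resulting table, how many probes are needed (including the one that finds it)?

200 hashes to 2; slot 2 is free => place at 2.
234 hashes to 2; 2 taken => place at 3.
83 hashes to 8; slot 8 is free => place at 8.
757 hashes to 7; slot 7 is free => place at 7.
540 hashes to 2; 2,3 taken => place at 4.
310 hashes to 9; slot 9 is free => place at 9.
132 hashes to 2; 2,3,4 taken => place at 5.
30 hashes to 2; 2,3,4,5 taken => place at 6.
Table: [-, -, 200, 234, 540, 132, 30, 757, 83, 310, -, -, -, -, -, -, -]
Lookup 234: h=2, probe 2,3 → found at 3.

2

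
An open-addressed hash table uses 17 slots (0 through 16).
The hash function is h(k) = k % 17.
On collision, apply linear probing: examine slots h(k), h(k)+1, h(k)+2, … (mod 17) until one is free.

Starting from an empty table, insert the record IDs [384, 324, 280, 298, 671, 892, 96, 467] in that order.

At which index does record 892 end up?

12

384: h=10 → slot 10
324: h=1 → slot 1
280: h=8 → slot 8
298: h=9 → slot 9
671: h=8, probe 8,9,10,11 → slot 11
892: h=8, probe 8,9,10,11,12 → slot 12
96: h=11, probe 11,12,13 → slot 13
467: h=8, probe 8,9,10,11,12,13,14 → slot 14
Table: [., 324, ., ., ., ., ., ., 280, 298, 384, 671, 892, 96, 467, ., .]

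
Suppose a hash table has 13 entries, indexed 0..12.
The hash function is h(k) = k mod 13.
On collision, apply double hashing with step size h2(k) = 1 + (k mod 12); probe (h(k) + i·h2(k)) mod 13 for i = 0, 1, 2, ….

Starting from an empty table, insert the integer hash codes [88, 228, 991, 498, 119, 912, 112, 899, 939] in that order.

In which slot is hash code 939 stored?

88: h=10 → slot 10
228: h=7 → slot 7
991: h=3 → slot 3
498: h=4 → slot 4
119: h=2 → slot 2
912: h=2, h2=1, probe 2,3,4,5 → slot 5
112: h=8 → slot 8
899: h=2, h2=12, probe 2,1 → slot 1
939: h=3, h2=4, probe 3,7,11 → slot 11
Table: [., 899, 119, 991, 498, 912, ., 228, 112, ., 88, 939, .]

11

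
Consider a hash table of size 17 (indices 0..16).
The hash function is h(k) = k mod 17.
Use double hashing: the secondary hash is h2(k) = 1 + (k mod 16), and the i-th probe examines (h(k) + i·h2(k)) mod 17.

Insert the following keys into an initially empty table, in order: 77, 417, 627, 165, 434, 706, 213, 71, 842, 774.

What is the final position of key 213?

Insert 77: h=9, slot 9 empty → index 9.
Insert 417: h=9, h2=2, slot 9 occupied → index 11.
Insert 627: h=15, slot 15 empty → index 15.
Insert 165: h=12, slot 12 empty → index 12.
Insert 434: h=9, h2=3, slots 9,12,15 occupied → index 1.
Insert 706: h=9, h2=3, slots 9,12,15,1 occupied → index 4.
Insert 213: h=9, h2=6, slots 9,15,4 occupied → index 10.
Insert 71: h=3, slot 3 empty → index 3.
Insert 842: h=9, h2=11, slots 9,3 occupied → index 14.
Insert 774: h=9, h2=7, slot 9 occupied → index 16.
Table: [., 434, ., 71, 706, ., ., ., ., 77, 213, 417, 165, ., 842, 627, 774]

10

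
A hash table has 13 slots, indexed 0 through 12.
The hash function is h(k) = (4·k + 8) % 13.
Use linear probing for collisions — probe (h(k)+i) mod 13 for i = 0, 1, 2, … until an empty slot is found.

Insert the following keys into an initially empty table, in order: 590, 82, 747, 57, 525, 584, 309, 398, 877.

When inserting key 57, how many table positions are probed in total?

2

Insert 590: h=2, slot 2 empty -> index 2.
Insert 82: h=11, slot 11 empty -> index 11.
Insert 747: h=6, slot 6 empty -> index 6.
Insert 57: h=2, slot 2 occupied -> index 3.
Insert 525: h=2, slots 2,3 occupied -> index 4.
Insert 584: h=4, slot 4 occupied -> index 5.
Insert 309: h=9, slot 9 empty -> index 9.
Insert 398: h=1, slot 1 empty -> index 1.
Insert 877: h=6, slot 6 occupied -> index 7.
Table: [-, 398, 590, 57, 525, 584, 747, 877, -, 309, -, 82, -]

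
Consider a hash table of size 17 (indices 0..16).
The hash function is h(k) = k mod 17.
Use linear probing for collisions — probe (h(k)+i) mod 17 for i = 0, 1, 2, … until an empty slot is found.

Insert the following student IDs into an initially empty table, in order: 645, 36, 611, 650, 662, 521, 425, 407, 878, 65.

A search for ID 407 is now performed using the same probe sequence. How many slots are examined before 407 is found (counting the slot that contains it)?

7

645 hashes to 16; slot 16 is free → place at 16.
36 hashes to 2; slot 2 is free → place at 2.
611 hashes to 16; 16 taken → place at 0.
650 hashes to 4; slot 4 is free → place at 4.
662 hashes to 16; 16,0 taken → place at 1.
521 hashes to 11; slot 11 is free → place at 11.
425 hashes to 0; 0,1,2 taken → place at 3.
407 hashes to 16; 16,0,1,2,3,4 taken → place at 5.
878 hashes to 11; 11 taken → place at 12.
65 hashes to 14; slot 14 is free → place at 14.
Table: [611, 662, 36, 425, 650, 407, —, —, —, —, —, 521, 878, —, 65, —, 645]
Lookup 407: h=16, probe 16,0,1,2,3,4,5 → found at 5.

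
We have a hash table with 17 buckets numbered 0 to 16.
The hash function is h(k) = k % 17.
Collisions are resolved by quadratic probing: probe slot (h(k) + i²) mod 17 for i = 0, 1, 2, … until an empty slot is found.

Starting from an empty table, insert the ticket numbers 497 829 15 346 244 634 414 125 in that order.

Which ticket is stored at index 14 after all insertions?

125

Insert 497: h=4, slot 4 empty → index 4.
Insert 829: h=13, slot 13 empty → index 13.
Insert 15: h=15, slot 15 empty → index 15.
Insert 346: h=6, slot 6 empty → index 6.
Insert 244: h=6, slot 6 occupied → index 7.
Insert 634: h=5, slot 5 empty → index 5.
Insert 414: h=6, slots 6,7 occupied → index 10.
Insert 125: h=6, slots 6,7,10,15,5 occupied → index 14.
Table: [-, -, -, -, 497, 634, 346, 244, -, -, 414, -, -, 829, 125, 15, -]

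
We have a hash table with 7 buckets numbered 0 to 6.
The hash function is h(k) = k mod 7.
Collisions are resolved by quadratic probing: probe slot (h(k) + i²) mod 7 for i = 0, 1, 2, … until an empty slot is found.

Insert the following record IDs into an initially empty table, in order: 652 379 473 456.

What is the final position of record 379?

Insert 652: h=1, slot 1 empty -> index 1.
Insert 379: h=1, slot 1 occupied -> index 2.
Insert 473: h=4, slot 4 empty -> index 4.
Insert 456: h=1, slots 1,2 occupied -> index 5.
Table: [∅, 652, 379, ∅, 473, 456, ∅]

2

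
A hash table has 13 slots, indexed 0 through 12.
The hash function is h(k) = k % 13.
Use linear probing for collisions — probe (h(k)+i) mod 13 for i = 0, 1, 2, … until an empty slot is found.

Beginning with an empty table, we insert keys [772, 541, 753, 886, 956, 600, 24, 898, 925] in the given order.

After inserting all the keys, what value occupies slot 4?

Insert 772: h=5, slot 5 empty → index 5.
Insert 541: h=8, slot 8 empty → index 8.
Insert 753: h=12, slot 12 empty → index 12.
Insert 886: h=2, slot 2 empty → index 2.
Insert 956: h=7, slot 7 empty → index 7.
Insert 600: h=2, slot 2 occupied → index 3.
Insert 24: h=11, slot 11 empty → index 11.
Insert 898: h=1, slot 1 empty → index 1.
Insert 925: h=2, slots 2,3 occupied → index 4.
Table: [—, 898, 886, 600, 925, 772, —, 956, 541, —, —, 24, 753]

925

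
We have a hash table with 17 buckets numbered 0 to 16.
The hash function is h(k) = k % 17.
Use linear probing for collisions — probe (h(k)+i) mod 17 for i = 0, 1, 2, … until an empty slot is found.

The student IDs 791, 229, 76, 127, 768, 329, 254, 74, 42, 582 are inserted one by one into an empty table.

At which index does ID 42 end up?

12

Insert 791: h=9, slot 9 empty => index 9.
Insert 229: h=8, slot 8 empty => index 8.
Insert 76: h=8, slots 8,9 occupied => index 10.
Insert 127: h=8, slots 8,9,10 occupied => index 11.
Insert 768: h=3, slot 3 empty => index 3.
Insert 329: h=6, slot 6 empty => index 6.
Insert 254: h=16, slot 16 empty => index 16.
Insert 74: h=6, slot 6 occupied => index 7.
Insert 42: h=8, slots 8,9,10,11 occupied => index 12.
Insert 582: h=4, slot 4 empty => index 4.
Table: [—, —, —, 768, 582, —, 329, 74, 229, 791, 76, 127, 42, —, —, —, 254]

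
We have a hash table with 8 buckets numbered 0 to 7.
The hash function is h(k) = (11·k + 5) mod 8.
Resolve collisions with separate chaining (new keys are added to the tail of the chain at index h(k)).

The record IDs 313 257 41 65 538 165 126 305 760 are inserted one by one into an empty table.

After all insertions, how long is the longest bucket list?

313 → bucket 0
257 → bucket 0 (collision)
41 → bucket 0 (collision)
65 → bucket 0 (collision)
538 → bucket 3
165 → bucket 4
126 → bucket 7
305 → bucket 0 (collision)
760 → bucket 5
Final buckets:
0: 313 -> 257 -> 41 -> 65 -> 305
1: _
2: _
3: 538
4: 165
5: 760
6: _
7: 126

5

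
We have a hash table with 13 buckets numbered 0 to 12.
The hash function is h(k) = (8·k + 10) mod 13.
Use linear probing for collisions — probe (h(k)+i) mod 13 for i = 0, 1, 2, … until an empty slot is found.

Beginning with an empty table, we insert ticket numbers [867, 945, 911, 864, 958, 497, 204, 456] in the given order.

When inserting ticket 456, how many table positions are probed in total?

867: h=4 => slot 4
945: h=4, probe 4,5 => slot 5
911: h=5, probe 5,6 => slot 6
864: h=6, probe 6,7 => slot 7
958: h=4, probe 4,5,6,7,8 => slot 8
497: h=8, probe 8,9 => slot 9
204: h=4, probe 4,5,6,7,8,9,10 => slot 10
456: h=5, probe 5,6,7,8,9,10,11 => slot 11
Table: [—, —, —, —, 867, 945, 911, 864, 958, 497, 204, 456, —]

7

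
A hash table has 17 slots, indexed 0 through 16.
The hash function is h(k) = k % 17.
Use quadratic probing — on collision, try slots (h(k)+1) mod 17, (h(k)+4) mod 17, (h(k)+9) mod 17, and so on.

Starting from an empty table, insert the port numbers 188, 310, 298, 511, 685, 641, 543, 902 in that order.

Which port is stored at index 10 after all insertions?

902

Insert 188: h=1, slot 1 empty -> index 1.
Insert 310: h=4, slot 4 empty -> index 4.
Insert 298: h=9, slot 9 empty -> index 9.
Insert 511: h=1, slot 1 occupied -> index 2.
Insert 685: h=5, slot 5 empty -> index 5.
Insert 641: h=12, slot 12 empty -> index 12.
Insert 543: h=16, slot 16 empty -> index 16.
Insert 902: h=1, slots 1,2,5 occupied -> index 10.
Table: [., 188, 511, ., 310, 685, ., ., ., 298, 902, ., 641, ., ., ., 543]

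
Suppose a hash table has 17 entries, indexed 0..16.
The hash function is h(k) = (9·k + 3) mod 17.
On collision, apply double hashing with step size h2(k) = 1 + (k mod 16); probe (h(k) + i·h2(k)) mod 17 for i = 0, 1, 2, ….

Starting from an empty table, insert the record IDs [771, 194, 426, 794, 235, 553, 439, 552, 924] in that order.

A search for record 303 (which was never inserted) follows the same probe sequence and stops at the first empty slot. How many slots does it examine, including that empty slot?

3

Insert 771: h=6, slot 6 empty -> index 6.
Insert 194: h=15, slot 15 empty -> index 15.
Insert 426: h=12, slot 12 empty -> index 12.
Insert 794: h=9, slot 9 empty -> index 9.
Insert 235: h=10, slot 10 empty -> index 10.
Insert 553: h=16, slot 16 empty -> index 16.
Insert 439: h=10, h2=8, slot 10 occupied -> index 1.
Insert 552: h=7, slot 7 empty -> index 7.
Insert 924: h=6, h2=13, slot 6 occupied -> index 2.
Table: [∅, 439, 924, ∅, ∅, ∅, 771, 552, ∅, 794, 235, ∅, 426, ∅, ∅, 194, 553]
Lookup 303: h=10, h2=16, probe 10,9,8 → slot 8 empty, not found.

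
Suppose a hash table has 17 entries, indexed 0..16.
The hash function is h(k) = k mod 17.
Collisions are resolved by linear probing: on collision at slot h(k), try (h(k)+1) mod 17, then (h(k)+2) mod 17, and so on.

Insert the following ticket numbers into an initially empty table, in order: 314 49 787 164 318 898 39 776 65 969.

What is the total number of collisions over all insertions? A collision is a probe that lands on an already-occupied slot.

314: h=8 => slot 8
49: h=15 => slot 15
787: h=5 => slot 5
164: h=11 => slot 11
318: h=12 => slot 12
898: h=14 => slot 14
39: h=5, probe 5,6 => slot 6
776: h=11, probe 11,12,13 => slot 13
65: h=14, probe 14,15,16 => slot 16
969: h=0 => slot 0
Table: [969, _, _, _, _, 787, 39, _, 314, _, _, 164, 318, 776, 898, 49, 65]

5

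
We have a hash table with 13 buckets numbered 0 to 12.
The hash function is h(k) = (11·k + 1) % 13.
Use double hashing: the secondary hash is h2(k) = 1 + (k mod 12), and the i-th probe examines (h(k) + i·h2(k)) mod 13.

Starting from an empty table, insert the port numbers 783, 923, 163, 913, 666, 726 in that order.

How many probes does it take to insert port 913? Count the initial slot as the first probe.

2

Insert 783: h=8, slot 8 empty → index 8.
Insert 923: h=1, slot 1 empty → index 1.
Insert 163: h=0, slot 0 empty → index 0.
Insert 913: h=8, h2=2, slot 8 occupied → index 10.
Insert 666: h=8, h2=7, slot 8 occupied → index 2.
Insert 726: h=5, slot 5 empty → index 5.
Table: [163, 923, 666, _, _, 726, _, _, 783, _, 913, _, _]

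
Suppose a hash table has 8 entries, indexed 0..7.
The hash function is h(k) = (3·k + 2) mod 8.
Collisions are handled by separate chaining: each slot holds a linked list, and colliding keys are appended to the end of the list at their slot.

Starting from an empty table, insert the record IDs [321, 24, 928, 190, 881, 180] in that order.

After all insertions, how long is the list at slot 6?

1

Insert 321: h=5, bucket 5 empty -> new chain.
Insert 24: h=2, bucket 2 empty -> new chain.
Insert 928: h=2, bucket 2 nonempty -> append to chain.
Insert 190: h=4, bucket 4 empty -> new chain.
Insert 881: h=5, bucket 5 nonempty -> append to chain.
Insert 180: h=6, bucket 6 empty -> new chain.
Final buckets:
0: _
1: _
2: 24 -> 928
3: _
4: 190
5: 321 -> 881
6: 180
7: _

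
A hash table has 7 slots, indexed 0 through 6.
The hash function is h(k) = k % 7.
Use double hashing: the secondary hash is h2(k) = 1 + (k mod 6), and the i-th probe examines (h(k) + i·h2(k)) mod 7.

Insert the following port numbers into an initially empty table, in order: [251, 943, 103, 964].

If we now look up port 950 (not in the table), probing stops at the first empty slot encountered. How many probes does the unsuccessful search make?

251: h=6 → slot 6
943: h=5 → slot 5
103: h=5, h2=2, probe 5,0 → slot 0
964: h=5, h2=5, probe 5,3 → slot 3
Table: [103, -, -, 964, -, 943, 251]
Lookup 950: h=5, h2=3, probe 5,1 → slot 1 empty, not found.

2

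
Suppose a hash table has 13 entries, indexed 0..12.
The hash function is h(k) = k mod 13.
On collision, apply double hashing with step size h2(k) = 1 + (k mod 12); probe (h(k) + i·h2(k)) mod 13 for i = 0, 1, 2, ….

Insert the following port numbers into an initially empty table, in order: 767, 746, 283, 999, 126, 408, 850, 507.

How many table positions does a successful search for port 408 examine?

2

Insert 767: h=0, slot 0 empty → index 0.
Insert 746: h=5, slot 5 empty → index 5.
Insert 283: h=10, slot 10 empty → index 10.
Insert 999: h=11, slot 11 empty → index 11.
Insert 126: h=9, slot 9 empty → index 9.
Insert 408: h=5, h2=1, slot 5 occupied → index 6.
Insert 850: h=5, h2=11, slot 5 occupied → index 3.
Insert 507: h=0, h2=4, slot 0 occupied → index 4.
Table: [767, —, —, 850, 507, 746, 408, —, —, 126, 283, 999, —]
Lookup 408: h=5, h2=1, probe 5,6 → found at 6.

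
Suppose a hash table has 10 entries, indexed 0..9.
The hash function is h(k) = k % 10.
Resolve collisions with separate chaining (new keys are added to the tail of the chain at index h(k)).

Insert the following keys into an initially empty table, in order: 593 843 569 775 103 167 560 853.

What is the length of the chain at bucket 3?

Insert 593: h=3, bucket 3 empty -> new chain.
Insert 843: h=3, bucket 3 nonempty -> append to chain.
Insert 569: h=9, bucket 9 empty -> new chain.
Insert 775: h=5, bucket 5 empty -> new chain.
Insert 103: h=3, bucket 3 nonempty -> append to chain.
Insert 167: h=7, bucket 7 empty -> new chain.
Insert 560: h=0, bucket 0 empty -> new chain.
Insert 853: h=3, bucket 3 nonempty -> append to chain.
Final buckets:
0: 560
1: ∅
2: ∅
3: 593 -> 843 -> 103 -> 853
4: ∅
5: 775
6: ∅
7: 167
8: ∅
9: 569

4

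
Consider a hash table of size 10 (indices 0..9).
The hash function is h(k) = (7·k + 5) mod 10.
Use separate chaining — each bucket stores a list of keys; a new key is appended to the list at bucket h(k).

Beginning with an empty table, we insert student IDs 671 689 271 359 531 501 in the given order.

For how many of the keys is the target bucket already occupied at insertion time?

671 -> bucket 2
689 -> bucket 8
271 -> bucket 2 (collision)
359 -> bucket 8 (collision)
531 -> bucket 2 (collision)
501 -> bucket 2 (collision)
Final buckets:
0: -
1: -
2: 671 -> 271 -> 531 -> 501
3: -
4: -
5: -
6: -
7: -
8: 689 -> 359
9: -

4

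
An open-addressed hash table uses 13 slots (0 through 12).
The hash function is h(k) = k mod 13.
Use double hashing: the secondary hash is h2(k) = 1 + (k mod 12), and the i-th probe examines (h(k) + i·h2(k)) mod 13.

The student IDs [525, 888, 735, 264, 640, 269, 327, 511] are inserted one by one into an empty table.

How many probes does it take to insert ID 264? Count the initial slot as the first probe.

3

525 hashes to 5; slot 5 is free => place at 5.
888 hashes to 4; slot 4 is free => place at 4.
735 hashes to 7; slot 7 is free => place at 7.
264 hashes to 4, h2=1; 4,5 taken => place at 6.
640 hashes to 3; slot 3 is free => place at 3.
269 hashes to 9; slot 9 is free => place at 9.
327 hashes to 2; slot 2 is free => place at 2.
511 hashes to 4, h2=8; 4 taken => place at 12.
Table: [., ., 327, 640, 888, 525, 264, 735, ., 269, ., ., 511]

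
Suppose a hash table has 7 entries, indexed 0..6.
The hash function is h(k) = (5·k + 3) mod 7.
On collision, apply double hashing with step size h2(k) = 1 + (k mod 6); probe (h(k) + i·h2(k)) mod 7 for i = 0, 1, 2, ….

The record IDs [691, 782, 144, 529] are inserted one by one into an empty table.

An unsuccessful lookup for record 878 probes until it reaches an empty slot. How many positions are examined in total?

Insert 691: h=0, slot 0 empty -> index 0.
Insert 782: h=0, h2=3, slot 0 occupied -> index 3.
Insert 144: h=2, slot 2 empty -> index 2.
Insert 529: h=2, h2=2, slot 2 occupied -> index 4.
Table: [691, _, 144, 782, 529, _, _]
Lookup 878: h=4, h2=3, probe 4,0,3,6 → slot 6 empty, not found.

4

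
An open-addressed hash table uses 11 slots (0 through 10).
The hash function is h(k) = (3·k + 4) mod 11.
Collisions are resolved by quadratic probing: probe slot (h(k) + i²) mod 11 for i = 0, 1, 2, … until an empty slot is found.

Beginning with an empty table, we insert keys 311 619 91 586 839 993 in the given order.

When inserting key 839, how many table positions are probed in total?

311: h=2 → slot 2
619: h=2, probe 2,3 → slot 3
91: h=2, probe 2,3,6 → slot 6
586: h=2, probe 2,3,6,0 → slot 0
839: h=2, probe 2,3,6,0,7 → slot 7
993: h=2, probe 2,3,6,0,7,5 → slot 5
Table: [586, —, 311, 619, —, 993, 91, 839, —, —, —]

5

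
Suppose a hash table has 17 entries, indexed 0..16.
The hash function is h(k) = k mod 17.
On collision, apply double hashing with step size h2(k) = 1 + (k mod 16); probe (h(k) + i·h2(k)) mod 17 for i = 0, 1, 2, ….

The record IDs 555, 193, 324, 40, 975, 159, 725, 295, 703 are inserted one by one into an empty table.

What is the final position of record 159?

555 hashes to 11; slot 11 is free -> place at 11.
193 hashes to 6; slot 6 is free -> place at 6.
324 hashes to 1; slot 1 is free -> place at 1.
40 hashes to 6, h2=9; 6 taken -> place at 15.
975 hashes to 6, h2=16; 6 taken -> place at 5.
159 hashes to 6, h2=16; 6,5 taken -> place at 4.
725 hashes to 11, h2=6; 11 taken -> place at 0.
295 hashes to 6, h2=8; 6 taken -> place at 14.
703 hashes to 6, h2=16; 6,5,4 taken -> place at 3.
Table: [725, 324, ., 703, 159, 975, 193, ., ., ., ., 555, ., ., 295, 40, .]

4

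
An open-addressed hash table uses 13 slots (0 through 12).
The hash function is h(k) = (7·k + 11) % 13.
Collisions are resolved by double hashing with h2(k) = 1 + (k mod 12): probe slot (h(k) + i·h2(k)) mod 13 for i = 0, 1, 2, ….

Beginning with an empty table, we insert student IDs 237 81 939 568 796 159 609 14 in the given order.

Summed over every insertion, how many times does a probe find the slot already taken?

237 hashes to 6; slot 6 is free → place at 6.
81 hashes to 6, h2=10; 6 taken → place at 3.
939 hashes to 6, h2=4; 6 taken → place at 10.
568 hashes to 9; slot 9 is free → place at 9.
796 hashes to 6, h2=5; 6 taken → place at 11.
159 hashes to 6, h2=4; 6,10 taken → place at 1.
609 hashes to 10, h2=10; 10 taken → place at 7.
14 hashes to 5; slot 5 is free → place at 5.
Table: [—, 159, —, 81, —, 14, 237, 609, —, 568, 939, 796, —]

6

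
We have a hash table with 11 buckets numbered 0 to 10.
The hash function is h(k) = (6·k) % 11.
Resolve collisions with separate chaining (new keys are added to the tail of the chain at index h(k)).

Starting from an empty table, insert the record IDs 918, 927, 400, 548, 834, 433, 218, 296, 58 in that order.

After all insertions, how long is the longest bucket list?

3

918 → bucket 8
927 → bucket 7
400 → bucket 2
548 → bucket 10
834 → bucket 10 (collision)
433 → bucket 2 (collision)
218 → bucket 10 (collision)
296 → bucket 5
58 → bucket 7 (collision)
Final buckets:
0: —
1: —
2: 400 -> 433
3: —
4: —
5: 296
6: —
7: 927 -> 58
8: 918
9: —
10: 548 -> 834 -> 218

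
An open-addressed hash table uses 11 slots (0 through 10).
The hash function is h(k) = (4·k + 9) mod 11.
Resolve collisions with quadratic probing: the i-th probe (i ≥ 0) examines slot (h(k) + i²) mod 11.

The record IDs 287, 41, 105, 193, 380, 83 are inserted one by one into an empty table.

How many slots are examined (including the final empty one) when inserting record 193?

2

Insert 287: h=2, slot 2 empty -> index 2.
Insert 41: h=8, slot 8 empty -> index 8.
Insert 105: h=0, slot 0 empty -> index 0.
Insert 193: h=0, slot 0 occupied -> index 1.
Insert 380: h=0, slots 0,1 occupied -> index 4.
Insert 83: h=0, slots 0,1,4 occupied -> index 9.
Table: [105, 193, 287, -, 380, -, -, -, 41, 83, -]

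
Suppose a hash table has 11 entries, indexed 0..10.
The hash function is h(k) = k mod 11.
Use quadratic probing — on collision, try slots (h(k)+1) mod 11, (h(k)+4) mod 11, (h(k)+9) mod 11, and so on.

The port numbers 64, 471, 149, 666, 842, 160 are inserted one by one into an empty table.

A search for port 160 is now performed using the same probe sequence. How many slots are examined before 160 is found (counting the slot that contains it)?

Insert 64: h=9, slot 9 empty -> index 9.
Insert 471: h=9, slot 9 occupied -> index 10.
Insert 149: h=6, slot 6 empty -> index 6.
Insert 666: h=6, slot 6 occupied -> index 7.
Insert 842: h=6, slots 6,7,10 occupied -> index 4.
Insert 160: h=6, slots 6,7,10,4 occupied -> index 0.
Table: [160, -, -, -, 842, -, 149, 666, -, 64, 471]
Lookup 160: h=6, probe 6,7,10,4,0 → found at 0.

5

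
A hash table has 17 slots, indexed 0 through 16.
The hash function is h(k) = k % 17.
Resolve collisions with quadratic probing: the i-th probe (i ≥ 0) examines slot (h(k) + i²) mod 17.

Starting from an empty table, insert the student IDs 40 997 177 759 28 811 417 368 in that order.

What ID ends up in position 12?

759

Insert 40: h=6, slot 6 empty => index 6.
Insert 997: h=11, slot 11 empty => index 11.
Insert 177: h=7, slot 7 empty => index 7.
Insert 759: h=11, slot 11 occupied => index 12.
Insert 28: h=11, slots 11,12 occupied => index 15.
Insert 811: h=12, slot 12 occupied => index 13.
Insert 417: h=9, slot 9 empty => index 9.
Insert 368: h=11, slots 11,12,15 occupied => index 3.
Table: [—, —, —, 368, —, —, 40, 177, —, 417, —, 997, 759, 811, —, 28, —]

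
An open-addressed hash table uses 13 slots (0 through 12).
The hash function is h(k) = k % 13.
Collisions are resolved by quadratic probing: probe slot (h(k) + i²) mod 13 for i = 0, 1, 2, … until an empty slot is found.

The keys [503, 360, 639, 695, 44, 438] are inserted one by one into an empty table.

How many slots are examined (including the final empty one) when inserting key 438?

3

503 hashes to 9; slot 9 is free => place at 9.
360 hashes to 9; 9 taken => place at 10.
639 hashes to 2; slot 2 is free => place at 2.
695 hashes to 6; slot 6 is free => place at 6.
44 hashes to 5; slot 5 is free => place at 5.
438 hashes to 9; 9,10 taken => place at 0.
Table: [438, _, 639, _, _, 44, 695, _, _, 503, 360, _, _]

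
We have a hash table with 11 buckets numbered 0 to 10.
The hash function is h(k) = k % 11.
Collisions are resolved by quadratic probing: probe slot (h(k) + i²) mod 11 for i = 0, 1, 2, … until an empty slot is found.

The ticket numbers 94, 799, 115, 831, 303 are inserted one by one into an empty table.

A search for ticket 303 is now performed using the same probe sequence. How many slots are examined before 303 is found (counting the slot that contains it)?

4

94 hashes to 6; slot 6 is free → place at 6.
799 hashes to 7; slot 7 is free → place at 7.
115 hashes to 5; slot 5 is free → place at 5.
831 hashes to 6; 6,7 taken → place at 10.
303 hashes to 6; 6,7,10 taken → place at 4.
Table: [_, _, _, _, 303, 115, 94, 799, _, _, 831]
Lookup 303: h=6, probe 6,7,10,4 → found at 4.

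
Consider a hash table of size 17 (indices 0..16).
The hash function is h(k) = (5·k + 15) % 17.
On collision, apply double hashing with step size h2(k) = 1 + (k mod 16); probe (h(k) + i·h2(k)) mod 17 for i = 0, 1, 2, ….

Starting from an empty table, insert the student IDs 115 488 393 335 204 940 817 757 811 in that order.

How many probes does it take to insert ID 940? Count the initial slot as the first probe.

2

115: h=12 → slot 12
488: h=7 → slot 7
393: h=8 → slot 8
335: h=7, h2=16, probe 7,6 → slot 6
204: h=15 → slot 15
940: h=6, h2=13, probe 6,2 → slot 2
817: h=3 → slot 3
757: h=9 → slot 9
811: h=7, h2=12, probe 7,2,14 → slot 14
Table: [-, -, 940, 817, -, -, 335, 488, 393, 757, -, -, 115, -, 811, 204, -]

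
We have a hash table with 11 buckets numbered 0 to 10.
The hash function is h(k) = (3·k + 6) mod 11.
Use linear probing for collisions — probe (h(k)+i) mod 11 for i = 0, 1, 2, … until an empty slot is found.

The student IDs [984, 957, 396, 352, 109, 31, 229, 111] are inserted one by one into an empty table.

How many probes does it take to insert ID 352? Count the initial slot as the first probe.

Insert 984: h=10, slot 10 empty => index 10.
Insert 957: h=6, slot 6 empty => index 6.
Insert 396: h=6, slot 6 occupied => index 7.
Insert 352: h=6, slots 6,7 occupied => index 8.
Insert 109: h=3, slot 3 empty => index 3.
Insert 31: h=0, slot 0 empty => index 0.
Insert 229: h=0, slot 0 occupied => index 1.
Insert 111: h=9, slot 9 empty => index 9.
Table: [31, 229, -, 109, -, -, 957, 396, 352, 111, 984]

3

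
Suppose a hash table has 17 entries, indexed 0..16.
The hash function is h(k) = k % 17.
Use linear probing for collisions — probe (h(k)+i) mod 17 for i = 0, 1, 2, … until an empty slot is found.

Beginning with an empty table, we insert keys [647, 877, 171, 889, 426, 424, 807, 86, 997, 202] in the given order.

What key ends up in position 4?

86

Insert 647: h=1, slot 1 empty → index 1.
Insert 877: h=10, slot 10 empty → index 10.
Insert 171: h=1, slot 1 occupied → index 2.
Insert 889: h=5, slot 5 empty → index 5.
Insert 426: h=1, slots 1,2 occupied → index 3.
Insert 424: h=16, slot 16 empty → index 16.
Insert 807: h=8, slot 8 empty → index 8.
Insert 86: h=1, slots 1,2,3 occupied → index 4.
Insert 997: h=11, slot 11 empty → index 11.
Insert 202: h=15, slot 15 empty → index 15.
Table: [_, 647, 171, 426, 86, 889, _, _, 807, _, 877, 997, _, _, _, 202, 424]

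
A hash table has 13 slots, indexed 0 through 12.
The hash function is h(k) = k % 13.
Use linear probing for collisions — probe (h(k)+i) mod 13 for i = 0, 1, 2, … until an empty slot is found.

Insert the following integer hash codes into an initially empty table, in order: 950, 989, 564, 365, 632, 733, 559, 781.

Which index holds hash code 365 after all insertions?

3

950: h=1 => slot 1
989: h=1, probe 1,2 => slot 2
564: h=5 => slot 5
365: h=1, probe 1,2,3 => slot 3
632: h=8 => slot 8
733: h=5, probe 5,6 => slot 6
559: h=0 => slot 0
781: h=1, probe 1,2,3,4 => slot 4
Table: [559, 950, 989, 365, 781, 564, 733, ∅, 632, ∅, ∅, ∅, ∅]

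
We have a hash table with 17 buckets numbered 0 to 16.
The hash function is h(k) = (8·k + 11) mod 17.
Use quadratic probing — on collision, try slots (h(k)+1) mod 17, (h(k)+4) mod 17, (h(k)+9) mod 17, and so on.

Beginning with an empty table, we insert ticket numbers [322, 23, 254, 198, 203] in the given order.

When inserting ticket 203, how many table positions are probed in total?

Insert 322: h=3, slot 3 empty -> index 3.
Insert 23: h=8, slot 8 empty -> index 8.
Insert 254: h=3, slot 3 occupied -> index 4.
Insert 198: h=14, slot 14 empty -> index 14.
Insert 203: h=3, slots 3,4 occupied -> index 7.
Table: [-, -, -, 322, 254, -, -, 203, 23, -, -, -, -, -, 198, -, -]

3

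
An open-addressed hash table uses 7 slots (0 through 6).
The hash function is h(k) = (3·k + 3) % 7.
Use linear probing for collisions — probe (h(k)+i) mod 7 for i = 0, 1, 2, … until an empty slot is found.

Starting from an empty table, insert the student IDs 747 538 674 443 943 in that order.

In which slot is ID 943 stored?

747 hashes to 4; slot 4 is free => place at 4.
538 hashes to 0; slot 0 is free => place at 0.
674 hashes to 2; slot 2 is free => place at 2.
443 hashes to 2; 2 taken => place at 3.
943 hashes to 4; 4 taken => place at 5.
Table: [538, -, 674, 443, 747, 943, -]

5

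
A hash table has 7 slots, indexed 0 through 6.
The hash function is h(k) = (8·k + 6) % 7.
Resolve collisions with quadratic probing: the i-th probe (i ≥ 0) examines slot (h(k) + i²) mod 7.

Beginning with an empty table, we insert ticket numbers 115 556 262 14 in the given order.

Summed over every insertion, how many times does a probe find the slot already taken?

Insert 115: h=2, slot 2 empty -> index 2.
Insert 556: h=2, slot 2 occupied -> index 3.
Insert 262: h=2, slots 2,3 occupied -> index 6.
Insert 14: h=6, slot 6 occupied -> index 0.
Table: [14, ∅, 115, 556, ∅, ∅, 262]

4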